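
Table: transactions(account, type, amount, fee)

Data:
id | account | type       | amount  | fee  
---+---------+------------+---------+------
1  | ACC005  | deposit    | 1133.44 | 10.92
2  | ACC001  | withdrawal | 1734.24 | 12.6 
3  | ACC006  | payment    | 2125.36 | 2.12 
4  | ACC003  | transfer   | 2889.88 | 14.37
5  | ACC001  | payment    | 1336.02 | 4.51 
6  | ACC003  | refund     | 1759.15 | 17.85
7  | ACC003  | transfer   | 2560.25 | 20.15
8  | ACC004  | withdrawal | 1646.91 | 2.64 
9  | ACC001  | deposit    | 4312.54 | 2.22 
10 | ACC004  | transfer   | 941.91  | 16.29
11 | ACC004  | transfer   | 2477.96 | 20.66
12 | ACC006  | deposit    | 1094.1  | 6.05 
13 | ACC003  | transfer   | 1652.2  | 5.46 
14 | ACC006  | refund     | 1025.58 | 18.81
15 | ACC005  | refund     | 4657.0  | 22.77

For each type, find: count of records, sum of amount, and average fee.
SELECT type,
       COUNT(*) as cnt,
       SUM(amount) as total_amount,
       AVG(fee) as avg_fee
FROM transactions
GROUP BY type

Result:
  deposit: 3 records, 6540.08 total amount, 6.40 avg fee
  payment: 2 records, 3461.38 total amount, 3.32 avg fee
  refund: 3 records, 7441.73 total amount, 19.81 avg fee
  transfer: 5 records, 10522.20 total amount, 15.39 avg fee
  withdrawal: 2 records, 3381.15 total amount, 7.62 avg fee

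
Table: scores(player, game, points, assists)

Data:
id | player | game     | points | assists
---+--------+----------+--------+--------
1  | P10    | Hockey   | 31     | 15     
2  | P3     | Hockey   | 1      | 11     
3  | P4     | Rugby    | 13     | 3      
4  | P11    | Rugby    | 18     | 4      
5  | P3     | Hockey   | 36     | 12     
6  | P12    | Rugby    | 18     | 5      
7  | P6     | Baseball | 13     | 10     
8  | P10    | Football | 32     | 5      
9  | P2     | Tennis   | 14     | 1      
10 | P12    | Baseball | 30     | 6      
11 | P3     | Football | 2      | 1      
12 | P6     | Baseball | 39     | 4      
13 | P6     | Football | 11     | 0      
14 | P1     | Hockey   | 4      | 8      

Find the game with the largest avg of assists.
SELECT game, AVG(assists) as val
FROM scores
GROUP BY game
ORDER BY val DESC
LIMIT 1

Result: Hockey with avg(assists) = 11.50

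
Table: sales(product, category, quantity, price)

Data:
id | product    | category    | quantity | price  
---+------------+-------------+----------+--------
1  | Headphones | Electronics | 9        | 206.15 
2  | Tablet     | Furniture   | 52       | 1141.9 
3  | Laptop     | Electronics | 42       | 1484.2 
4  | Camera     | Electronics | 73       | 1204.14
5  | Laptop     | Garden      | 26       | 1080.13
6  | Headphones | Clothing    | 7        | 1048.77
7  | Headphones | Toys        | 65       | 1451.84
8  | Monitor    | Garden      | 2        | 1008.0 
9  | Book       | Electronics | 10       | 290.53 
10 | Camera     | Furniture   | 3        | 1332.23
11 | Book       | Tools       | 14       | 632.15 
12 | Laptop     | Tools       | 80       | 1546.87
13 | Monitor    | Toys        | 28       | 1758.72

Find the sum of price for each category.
SELECT category, SUM(price) as result
FROM sales
GROUP BY category

Result:
  Clothing: 1048.77
  Electronics: 3185.02
  Furniture: 2474.13
  Garden: 2088.13
  Tools: 2179.02
  Toys: 3210.56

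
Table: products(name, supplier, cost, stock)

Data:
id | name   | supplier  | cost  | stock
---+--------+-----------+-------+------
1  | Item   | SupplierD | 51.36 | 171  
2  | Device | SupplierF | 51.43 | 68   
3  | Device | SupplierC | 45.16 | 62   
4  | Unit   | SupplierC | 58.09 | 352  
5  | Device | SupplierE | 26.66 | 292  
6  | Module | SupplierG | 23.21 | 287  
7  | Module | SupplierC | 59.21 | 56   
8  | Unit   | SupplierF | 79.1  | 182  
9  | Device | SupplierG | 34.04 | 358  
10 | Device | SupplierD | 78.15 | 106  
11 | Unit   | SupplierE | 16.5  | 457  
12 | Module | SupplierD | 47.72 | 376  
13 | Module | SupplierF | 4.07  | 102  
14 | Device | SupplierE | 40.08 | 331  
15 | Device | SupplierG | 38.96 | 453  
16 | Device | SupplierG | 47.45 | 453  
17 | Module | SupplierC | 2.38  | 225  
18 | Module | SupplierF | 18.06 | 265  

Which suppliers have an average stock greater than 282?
SELECT supplier, AVG(stock)
FROM products
GROUP BY supplier
HAVING AVG(stock) > 282

Result:
  SupplierE: avg=360.00
  SupplierG: avg=387.75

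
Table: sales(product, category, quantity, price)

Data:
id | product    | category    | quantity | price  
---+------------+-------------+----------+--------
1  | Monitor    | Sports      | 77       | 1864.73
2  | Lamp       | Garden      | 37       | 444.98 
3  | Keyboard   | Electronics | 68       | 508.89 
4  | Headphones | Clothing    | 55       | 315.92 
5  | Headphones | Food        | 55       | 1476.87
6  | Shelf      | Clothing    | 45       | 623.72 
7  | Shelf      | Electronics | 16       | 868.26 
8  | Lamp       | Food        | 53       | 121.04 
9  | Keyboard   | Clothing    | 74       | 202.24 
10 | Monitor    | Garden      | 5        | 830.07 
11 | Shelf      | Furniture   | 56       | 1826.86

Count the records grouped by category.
SELECT category, COUNT(*) as count
FROM sales
GROUP BY category

Result:
  Clothing: 3
  Electronics: 2
  Food: 2
  Furniture: 1
  Garden: 2
  Sports: 1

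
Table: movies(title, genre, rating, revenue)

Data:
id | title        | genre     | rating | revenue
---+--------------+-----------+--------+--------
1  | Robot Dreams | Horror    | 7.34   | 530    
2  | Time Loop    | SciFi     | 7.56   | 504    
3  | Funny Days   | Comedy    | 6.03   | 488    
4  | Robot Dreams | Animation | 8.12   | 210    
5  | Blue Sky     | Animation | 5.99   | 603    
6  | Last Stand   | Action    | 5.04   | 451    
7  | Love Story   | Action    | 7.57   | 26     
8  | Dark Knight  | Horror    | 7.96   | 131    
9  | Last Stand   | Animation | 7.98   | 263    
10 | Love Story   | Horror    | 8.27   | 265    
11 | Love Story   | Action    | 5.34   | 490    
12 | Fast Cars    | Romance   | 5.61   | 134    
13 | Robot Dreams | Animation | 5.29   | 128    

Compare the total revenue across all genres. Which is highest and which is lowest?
SELECT genre, SUM(revenue)
FROM movies
GROUP BY genre
ORDER BY SUM(revenue)

All groups:
  Romance: 134
  Comedy: 488
  SciFi: 504
  Horror: 926
  Action: 967
  Animation: 1204

Highest: Animation (1204)
Lowest: Romance (134)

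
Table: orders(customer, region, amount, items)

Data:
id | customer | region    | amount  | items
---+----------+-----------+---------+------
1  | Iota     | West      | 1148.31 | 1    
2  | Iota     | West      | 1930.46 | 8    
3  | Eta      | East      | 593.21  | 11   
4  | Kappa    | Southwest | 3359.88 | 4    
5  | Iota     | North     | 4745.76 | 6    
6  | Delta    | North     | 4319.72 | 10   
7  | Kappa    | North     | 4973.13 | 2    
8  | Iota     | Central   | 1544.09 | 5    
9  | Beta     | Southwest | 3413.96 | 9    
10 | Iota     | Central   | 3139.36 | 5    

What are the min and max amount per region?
SELECT region, MIN(amount), MAX(amount)
FROM orders
GROUP BY region

Result:
  Central: min=1544.09, max=3139.36
  East: min=593.21, max=593.21
  North: min=4319.72, max=4973.13
  Southwest: min=3359.88, max=3413.96
  West: min=1148.31, max=1930.46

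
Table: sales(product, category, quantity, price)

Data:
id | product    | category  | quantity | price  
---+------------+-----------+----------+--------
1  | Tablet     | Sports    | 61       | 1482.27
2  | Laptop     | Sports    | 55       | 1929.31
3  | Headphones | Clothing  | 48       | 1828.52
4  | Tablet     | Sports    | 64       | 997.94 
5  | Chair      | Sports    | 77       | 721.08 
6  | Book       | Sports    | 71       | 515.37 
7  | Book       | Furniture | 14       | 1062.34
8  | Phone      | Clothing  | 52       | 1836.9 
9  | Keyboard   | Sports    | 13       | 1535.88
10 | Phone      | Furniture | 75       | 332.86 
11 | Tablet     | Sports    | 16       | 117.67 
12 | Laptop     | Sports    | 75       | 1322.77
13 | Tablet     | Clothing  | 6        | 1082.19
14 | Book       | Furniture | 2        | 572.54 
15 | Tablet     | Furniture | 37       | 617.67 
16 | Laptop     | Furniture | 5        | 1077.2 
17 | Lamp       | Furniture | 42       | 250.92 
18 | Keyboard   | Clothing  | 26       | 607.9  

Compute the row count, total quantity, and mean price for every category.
SELECT category,
       COUNT(*) as cnt,
       SUM(quantity) as total_quantity,
       AVG(price) as avg_price
FROM sales
GROUP BY category

Result:
  Clothing: 4 records, 132 total quantity, 1338.88 avg price
  Furniture: 6 records, 175 total quantity, 652.26 avg price
  Sports: 8 records, 432 total quantity, 1077.79 avg price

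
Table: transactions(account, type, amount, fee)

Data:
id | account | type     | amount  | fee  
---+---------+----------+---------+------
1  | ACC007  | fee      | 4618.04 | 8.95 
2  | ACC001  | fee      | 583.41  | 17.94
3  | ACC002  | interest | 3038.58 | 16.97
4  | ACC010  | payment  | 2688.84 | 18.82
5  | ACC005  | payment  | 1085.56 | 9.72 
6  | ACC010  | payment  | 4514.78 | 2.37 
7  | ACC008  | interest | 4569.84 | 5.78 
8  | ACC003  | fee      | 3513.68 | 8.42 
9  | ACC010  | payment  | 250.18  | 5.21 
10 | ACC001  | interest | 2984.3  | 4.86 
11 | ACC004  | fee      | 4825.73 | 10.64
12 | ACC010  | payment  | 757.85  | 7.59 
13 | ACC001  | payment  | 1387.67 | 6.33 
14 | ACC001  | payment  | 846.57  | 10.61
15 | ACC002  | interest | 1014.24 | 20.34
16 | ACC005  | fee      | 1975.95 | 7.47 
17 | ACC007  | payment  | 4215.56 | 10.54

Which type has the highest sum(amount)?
SELECT type, SUM(amount) as val
FROM transactions
GROUP BY type
ORDER BY val DESC
LIMIT 1

Result: payment with sum(amount) = 15747.01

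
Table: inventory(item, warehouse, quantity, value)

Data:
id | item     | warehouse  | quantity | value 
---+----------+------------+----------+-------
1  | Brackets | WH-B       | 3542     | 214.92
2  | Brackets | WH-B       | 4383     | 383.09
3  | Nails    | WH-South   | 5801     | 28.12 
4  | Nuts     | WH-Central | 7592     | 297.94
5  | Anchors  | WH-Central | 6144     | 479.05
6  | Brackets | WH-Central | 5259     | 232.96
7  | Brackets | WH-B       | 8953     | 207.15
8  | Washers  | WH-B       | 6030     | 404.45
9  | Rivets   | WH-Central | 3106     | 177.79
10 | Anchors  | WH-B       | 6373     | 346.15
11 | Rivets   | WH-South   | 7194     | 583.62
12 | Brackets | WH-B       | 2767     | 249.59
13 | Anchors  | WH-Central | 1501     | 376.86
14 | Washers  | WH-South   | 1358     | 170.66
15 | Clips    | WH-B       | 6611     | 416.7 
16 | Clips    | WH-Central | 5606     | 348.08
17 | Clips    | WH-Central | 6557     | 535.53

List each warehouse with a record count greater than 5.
SELECT warehouse, COUNT(*) as cnt
FROM inventory
GROUP BY warehouse
HAVING COUNT(*) > 5

Result:
  WH-B: 7
  WH-Central: 7

Note: HAVING filters groups after aggregation, WHERE filters rows before.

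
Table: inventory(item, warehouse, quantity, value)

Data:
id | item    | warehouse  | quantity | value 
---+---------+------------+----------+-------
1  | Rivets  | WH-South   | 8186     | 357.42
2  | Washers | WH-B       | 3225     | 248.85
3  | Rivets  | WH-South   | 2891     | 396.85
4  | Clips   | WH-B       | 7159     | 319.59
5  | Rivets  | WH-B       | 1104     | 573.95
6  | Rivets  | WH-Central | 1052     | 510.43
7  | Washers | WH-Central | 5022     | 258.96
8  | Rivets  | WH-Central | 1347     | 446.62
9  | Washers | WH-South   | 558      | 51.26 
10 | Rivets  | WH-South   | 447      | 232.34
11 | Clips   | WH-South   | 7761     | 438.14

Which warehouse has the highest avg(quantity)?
SELECT warehouse, AVG(quantity) as val
FROM inventory
GROUP BY warehouse
ORDER BY val DESC
LIMIT 1

Result: WH-South with avg(quantity) = 3968.60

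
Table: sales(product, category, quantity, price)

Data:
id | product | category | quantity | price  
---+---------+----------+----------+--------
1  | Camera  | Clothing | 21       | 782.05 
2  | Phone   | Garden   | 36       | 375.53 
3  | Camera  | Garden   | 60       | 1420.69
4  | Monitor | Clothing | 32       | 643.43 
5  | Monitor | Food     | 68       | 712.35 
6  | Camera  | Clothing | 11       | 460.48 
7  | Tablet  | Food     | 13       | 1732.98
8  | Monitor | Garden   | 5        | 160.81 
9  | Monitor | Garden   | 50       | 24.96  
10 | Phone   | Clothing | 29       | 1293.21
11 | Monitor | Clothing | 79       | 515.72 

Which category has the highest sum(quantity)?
SELECT category, SUM(quantity) as val
FROM sales
GROUP BY category
ORDER BY val DESC
LIMIT 1

Result: Clothing with sum(quantity) = 172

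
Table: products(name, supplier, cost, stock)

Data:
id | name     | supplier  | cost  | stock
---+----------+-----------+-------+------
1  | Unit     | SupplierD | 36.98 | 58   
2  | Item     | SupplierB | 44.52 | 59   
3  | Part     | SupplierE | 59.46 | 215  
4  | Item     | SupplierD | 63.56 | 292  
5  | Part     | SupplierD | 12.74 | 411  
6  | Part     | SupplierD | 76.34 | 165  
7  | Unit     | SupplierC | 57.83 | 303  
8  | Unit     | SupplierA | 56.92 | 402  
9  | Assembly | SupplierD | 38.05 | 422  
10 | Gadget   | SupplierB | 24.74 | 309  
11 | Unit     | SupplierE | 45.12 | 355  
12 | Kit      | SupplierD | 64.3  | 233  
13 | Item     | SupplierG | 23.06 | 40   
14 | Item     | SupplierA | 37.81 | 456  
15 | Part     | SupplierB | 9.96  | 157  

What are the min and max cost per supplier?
SELECT supplier, MIN(cost), MAX(cost)
FROM products
GROUP BY supplier

Result:
  SupplierA: min=37.81, max=56.92
  SupplierB: min=9.96, max=44.52
  SupplierC: min=57.83, max=57.83
  SupplierD: min=12.74, max=76.34
  SupplierE: min=45.12, max=59.46
  SupplierG: min=23.06, max=23.06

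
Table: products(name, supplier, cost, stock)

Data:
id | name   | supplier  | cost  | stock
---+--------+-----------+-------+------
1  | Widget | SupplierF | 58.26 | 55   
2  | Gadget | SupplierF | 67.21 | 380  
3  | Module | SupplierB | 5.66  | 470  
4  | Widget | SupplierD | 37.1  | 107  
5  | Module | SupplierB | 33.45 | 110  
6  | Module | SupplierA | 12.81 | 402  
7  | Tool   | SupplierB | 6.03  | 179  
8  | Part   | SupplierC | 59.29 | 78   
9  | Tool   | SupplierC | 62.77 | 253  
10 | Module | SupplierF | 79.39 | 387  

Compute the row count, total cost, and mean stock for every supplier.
SELECT supplier,
       COUNT(*) as cnt,
       SUM(cost) as total_cost,
       AVG(stock) as avg_stock
FROM products
GROUP BY supplier

Result:
  SupplierA: 1 records, 12.81 total cost, 402.00 avg stock
  SupplierB: 3 records, 45.14 total cost, 253.00 avg stock
  SupplierC: 2 records, 122.06 total cost, 165.50 avg stock
  SupplierD: 1 records, 37.10 total cost, 107.00 avg stock
  SupplierF: 3 records, 204.86 total cost, 274.00 avg stock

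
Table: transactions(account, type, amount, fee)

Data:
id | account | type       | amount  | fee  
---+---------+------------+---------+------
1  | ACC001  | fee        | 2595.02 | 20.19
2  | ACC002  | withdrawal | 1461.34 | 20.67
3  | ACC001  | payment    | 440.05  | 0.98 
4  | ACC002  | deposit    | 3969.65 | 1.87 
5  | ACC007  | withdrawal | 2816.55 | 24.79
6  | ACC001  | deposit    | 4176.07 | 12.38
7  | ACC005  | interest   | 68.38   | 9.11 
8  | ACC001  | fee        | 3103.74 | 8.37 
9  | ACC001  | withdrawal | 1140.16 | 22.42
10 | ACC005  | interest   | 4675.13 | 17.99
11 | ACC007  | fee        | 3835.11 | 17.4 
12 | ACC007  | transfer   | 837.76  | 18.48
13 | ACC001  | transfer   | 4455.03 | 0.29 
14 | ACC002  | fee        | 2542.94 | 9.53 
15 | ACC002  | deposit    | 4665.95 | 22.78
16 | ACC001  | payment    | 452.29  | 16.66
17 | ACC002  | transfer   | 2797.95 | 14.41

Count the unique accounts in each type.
SELECT type, COUNT(DISTINCT account)
FROM transactions
GROUP BY type

Result:
  deposit: 2 distinct
  fee: 3 distinct
  interest: 1 distinct
  payment: 1 distinct
  transfer: 3 distinct
  withdrawal: 3 distinct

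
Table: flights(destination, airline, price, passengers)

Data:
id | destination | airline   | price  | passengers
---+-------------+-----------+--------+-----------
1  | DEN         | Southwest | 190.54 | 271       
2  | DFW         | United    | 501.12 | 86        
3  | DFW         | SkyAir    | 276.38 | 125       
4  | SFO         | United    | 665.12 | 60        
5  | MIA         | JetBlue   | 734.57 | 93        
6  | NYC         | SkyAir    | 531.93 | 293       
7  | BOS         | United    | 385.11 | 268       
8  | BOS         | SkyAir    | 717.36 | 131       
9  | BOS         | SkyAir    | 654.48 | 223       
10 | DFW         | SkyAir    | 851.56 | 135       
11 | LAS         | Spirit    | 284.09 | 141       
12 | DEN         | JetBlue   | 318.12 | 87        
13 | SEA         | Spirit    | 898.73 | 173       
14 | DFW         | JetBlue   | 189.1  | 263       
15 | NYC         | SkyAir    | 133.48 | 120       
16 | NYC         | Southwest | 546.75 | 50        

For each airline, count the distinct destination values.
SELECT airline, COUNT(DISTINCT destination)
FROM flights
GROUP BY airline

Result:
  JetBlue: 3 distinct
  SkyAir: 3 distinct
  Southwest: 2 distinct
  Spirit: 2 distinct
  United: 3 distinct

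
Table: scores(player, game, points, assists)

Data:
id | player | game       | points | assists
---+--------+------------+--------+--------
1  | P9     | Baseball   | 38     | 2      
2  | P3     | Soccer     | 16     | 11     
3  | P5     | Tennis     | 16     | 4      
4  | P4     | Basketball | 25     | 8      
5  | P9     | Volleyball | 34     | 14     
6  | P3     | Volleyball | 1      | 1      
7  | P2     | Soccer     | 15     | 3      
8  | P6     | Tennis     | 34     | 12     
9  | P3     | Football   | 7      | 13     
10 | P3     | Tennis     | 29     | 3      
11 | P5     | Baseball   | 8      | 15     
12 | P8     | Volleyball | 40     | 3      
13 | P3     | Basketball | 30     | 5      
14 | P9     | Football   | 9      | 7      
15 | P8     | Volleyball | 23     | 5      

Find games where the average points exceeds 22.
SELECT game, AVG(points)
FROM scores
GROUP BY game
HAVING AVG(points) > 22

Result:
  Baseball: avg=23.00
  Basketball: avg=27.50
  Tennis: avg=26.33
  Volleyball: avg=24.50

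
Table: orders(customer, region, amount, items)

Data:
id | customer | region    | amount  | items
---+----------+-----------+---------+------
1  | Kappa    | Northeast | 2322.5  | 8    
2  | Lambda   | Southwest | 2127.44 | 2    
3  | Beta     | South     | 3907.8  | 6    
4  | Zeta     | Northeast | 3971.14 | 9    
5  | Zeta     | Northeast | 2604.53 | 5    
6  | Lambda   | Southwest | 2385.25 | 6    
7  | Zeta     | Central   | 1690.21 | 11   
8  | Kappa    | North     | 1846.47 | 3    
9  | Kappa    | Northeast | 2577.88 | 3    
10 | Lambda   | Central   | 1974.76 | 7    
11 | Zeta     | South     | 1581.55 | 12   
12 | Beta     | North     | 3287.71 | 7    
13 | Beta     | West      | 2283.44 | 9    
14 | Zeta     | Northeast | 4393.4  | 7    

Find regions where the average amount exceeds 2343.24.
SELECT region, AVG(amount)
FROM orders
GROUP BY region
HAVING AVG(amount) > 2343.24

Result:
  North: avg=2567.09
  Northeast: avg=3173.89
  South: avg=2744.68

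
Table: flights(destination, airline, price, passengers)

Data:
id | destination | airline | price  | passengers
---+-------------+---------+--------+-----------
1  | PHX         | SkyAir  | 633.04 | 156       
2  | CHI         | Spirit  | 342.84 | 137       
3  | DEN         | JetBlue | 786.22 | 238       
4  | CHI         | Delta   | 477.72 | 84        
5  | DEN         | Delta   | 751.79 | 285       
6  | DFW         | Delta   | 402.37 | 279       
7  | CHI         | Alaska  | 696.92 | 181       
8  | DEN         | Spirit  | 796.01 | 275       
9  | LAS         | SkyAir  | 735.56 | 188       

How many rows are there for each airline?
SELECT airline, COUNT(*) as count
FROM flights
GROUP BY airline

Result:
  Alaska: 1
  Delta: 3
  JetBlue: 1
  SkyAir: 2
  Spirit: 2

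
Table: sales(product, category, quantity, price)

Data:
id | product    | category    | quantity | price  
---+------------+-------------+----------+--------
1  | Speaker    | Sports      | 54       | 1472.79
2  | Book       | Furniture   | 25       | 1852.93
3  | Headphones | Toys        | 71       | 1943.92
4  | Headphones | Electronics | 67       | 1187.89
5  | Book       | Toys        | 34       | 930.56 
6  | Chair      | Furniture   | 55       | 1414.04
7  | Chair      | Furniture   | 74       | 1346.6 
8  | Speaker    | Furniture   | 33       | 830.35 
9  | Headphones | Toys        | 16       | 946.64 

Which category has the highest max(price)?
SELECT category, MAX(price) as val
FROM sales
GROUP BY category
ORDER BY val DESC
LIMIT 1

Result: Toys with max(price) = 1943.92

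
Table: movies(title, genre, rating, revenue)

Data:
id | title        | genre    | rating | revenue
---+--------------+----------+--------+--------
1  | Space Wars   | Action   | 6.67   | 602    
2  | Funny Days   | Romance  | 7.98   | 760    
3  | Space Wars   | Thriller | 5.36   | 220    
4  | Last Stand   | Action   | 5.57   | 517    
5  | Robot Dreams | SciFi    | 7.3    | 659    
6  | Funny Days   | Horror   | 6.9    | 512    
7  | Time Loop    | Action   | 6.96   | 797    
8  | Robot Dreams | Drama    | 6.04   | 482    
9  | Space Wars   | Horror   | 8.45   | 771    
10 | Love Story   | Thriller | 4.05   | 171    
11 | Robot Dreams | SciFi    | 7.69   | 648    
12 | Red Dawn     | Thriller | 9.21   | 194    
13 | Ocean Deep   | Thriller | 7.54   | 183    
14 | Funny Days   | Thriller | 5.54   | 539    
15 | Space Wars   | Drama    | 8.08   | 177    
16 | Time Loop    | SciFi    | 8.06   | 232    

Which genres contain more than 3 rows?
SELECT genre, COUNT(*) as cnt
FROM movies
GROUP BY genre
HAVING COUNT(*) > 3

Result:
  Thriller: 5

Note: HAVING filters groups after aggregation, WHERE filters rows before.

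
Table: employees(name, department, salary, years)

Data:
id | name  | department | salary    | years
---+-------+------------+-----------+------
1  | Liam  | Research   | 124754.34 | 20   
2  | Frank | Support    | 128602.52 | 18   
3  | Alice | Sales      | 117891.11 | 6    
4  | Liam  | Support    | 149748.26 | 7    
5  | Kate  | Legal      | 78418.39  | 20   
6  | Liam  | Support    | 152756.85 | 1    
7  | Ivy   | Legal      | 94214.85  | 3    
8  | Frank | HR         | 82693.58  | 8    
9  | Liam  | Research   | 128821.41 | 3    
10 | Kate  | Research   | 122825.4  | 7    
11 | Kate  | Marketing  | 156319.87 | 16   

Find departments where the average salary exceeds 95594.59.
SELECT department, AVG(salary)
FROM employees
GROUP BY department
HAVING AVG(salary) > 95594.59

Result:
  Marketing: avg=156319.87
  Research: avg=125467.05
  Sales: avg=117891.11
  Support: avg=143702.54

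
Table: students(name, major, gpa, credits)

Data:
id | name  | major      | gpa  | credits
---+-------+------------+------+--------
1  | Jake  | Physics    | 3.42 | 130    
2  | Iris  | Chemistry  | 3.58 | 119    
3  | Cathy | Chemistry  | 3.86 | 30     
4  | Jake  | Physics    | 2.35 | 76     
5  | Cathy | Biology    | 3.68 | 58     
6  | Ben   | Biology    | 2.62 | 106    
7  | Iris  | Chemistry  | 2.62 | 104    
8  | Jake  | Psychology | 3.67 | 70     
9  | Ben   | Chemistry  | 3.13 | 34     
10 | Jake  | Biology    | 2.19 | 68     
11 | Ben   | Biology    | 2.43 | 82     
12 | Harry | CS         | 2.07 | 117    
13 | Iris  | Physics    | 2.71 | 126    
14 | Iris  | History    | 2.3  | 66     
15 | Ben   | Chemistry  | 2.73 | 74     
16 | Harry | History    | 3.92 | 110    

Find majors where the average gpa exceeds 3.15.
SELECT major, AVG(gpa)
FROM students
GROUP BY major
HAVING AVG(gpa) > 3.15

Result:
  Chemistry: avg=3.18
  Psychology: avg=3.67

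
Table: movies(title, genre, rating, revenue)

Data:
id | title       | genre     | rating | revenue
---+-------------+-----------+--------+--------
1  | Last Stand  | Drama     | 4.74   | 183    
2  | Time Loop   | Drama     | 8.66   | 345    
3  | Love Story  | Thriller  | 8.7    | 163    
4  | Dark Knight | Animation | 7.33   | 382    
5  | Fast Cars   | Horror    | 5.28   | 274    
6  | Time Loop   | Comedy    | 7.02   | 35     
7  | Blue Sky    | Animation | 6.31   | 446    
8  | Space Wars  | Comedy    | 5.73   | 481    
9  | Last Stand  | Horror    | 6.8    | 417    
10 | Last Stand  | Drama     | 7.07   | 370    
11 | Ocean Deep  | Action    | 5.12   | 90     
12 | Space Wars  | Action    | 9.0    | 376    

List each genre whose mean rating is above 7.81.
SELECT genre, AVG(rating)
FROM movies
GROUP BY genre
HAVING AVG(rating) > 7.81

Result:
  Thriller: avg=8.70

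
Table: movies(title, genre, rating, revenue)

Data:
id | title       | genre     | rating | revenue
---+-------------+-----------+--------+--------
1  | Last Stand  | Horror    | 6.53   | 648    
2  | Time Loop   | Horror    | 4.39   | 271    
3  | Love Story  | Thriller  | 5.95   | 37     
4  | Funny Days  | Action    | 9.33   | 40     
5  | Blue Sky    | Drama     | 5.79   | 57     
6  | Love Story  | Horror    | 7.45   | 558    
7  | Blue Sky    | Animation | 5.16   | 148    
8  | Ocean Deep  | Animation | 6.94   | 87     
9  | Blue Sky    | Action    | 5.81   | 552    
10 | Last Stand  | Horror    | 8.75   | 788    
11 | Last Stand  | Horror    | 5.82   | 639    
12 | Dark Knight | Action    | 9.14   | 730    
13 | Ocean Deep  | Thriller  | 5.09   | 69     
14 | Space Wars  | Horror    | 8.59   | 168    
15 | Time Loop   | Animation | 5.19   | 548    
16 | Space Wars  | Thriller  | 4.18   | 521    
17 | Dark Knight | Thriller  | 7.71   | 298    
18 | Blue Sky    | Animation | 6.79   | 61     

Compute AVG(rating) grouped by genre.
SELECT genre, AVG(rating) as result
FROM movies
GROUP BY genre

Result:
  Action: 8.09
  Animation: 6.02
  Drama: 5.79
  Horror: 6.92
  Thriller: 5.73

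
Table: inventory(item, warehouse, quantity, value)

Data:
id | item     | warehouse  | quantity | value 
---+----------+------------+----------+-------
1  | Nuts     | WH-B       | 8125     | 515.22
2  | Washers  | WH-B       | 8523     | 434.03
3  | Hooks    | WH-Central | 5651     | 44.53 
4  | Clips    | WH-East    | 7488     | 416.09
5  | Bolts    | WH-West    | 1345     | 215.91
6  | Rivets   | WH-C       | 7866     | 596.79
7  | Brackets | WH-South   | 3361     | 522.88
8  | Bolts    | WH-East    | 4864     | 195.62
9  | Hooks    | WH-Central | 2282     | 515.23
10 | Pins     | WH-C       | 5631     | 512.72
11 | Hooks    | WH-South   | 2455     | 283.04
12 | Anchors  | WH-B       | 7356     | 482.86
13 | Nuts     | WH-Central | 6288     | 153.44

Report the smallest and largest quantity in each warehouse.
SELECT warehouse, MIN(quantity), MAX(quantity)
FROM inventory
GROUP BY warehouse

Result:
  WH-B: min=7356, max=8523
  WH-C: min=5631, max=7866
  WH-Central: min=2282, max=6288
  WH-East: min=4864, max=7488
  WH-South: min=2455, max=3361
  WH-West: min=1345, max=1345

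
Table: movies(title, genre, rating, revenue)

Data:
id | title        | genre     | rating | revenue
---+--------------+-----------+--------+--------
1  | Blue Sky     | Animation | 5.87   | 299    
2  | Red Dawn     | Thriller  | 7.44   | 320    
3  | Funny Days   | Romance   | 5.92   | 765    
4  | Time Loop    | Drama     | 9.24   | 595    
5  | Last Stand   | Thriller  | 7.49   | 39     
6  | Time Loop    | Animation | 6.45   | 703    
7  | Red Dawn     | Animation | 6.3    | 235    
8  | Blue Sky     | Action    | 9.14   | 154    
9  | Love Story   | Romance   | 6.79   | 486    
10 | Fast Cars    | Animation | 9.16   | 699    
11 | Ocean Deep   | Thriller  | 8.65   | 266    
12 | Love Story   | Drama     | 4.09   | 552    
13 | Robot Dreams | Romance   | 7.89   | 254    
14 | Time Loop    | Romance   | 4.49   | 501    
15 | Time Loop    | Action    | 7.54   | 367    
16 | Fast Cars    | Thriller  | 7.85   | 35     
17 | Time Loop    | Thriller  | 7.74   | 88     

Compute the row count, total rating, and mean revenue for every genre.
SELECT genre,
       COUNT(*) as cnt,
       SUM(rating) as total_rating,
       AVG(revenue) as avg_revenue
FROM movies
GROUP BY genre

Result:
  Action: 2 records, 16.68 total rating, 260.50 avg revenue
  Animation: 4 records, 27.78 total rating, 484.00 avg revenue
  Drama: 2 records, 13.33 total rating, 573.50 avg revenue
  Romance: 4 records, 25.09 total rating, 501.50 avg revenue
  Thriller: 5 records, 39.17 total rating, 149.60 avg revenue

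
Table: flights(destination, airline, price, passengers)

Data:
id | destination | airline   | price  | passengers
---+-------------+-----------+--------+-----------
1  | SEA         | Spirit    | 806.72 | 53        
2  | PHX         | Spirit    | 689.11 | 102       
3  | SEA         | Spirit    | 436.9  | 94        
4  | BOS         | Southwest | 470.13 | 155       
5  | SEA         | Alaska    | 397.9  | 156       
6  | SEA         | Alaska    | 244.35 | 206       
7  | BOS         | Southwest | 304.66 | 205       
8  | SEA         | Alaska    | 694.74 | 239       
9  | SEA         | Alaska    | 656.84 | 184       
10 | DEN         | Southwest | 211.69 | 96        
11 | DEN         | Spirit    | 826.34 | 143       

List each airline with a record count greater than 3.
SELECT airline, COUNT(*) as cnt
FROM flights
GROUP BY airline
HAVING COUNT(*) > 3

Result:
  Alaska: 4
  Spirit: 4

Note: HAVING filters groups after aggregation, WHERE filters rows before.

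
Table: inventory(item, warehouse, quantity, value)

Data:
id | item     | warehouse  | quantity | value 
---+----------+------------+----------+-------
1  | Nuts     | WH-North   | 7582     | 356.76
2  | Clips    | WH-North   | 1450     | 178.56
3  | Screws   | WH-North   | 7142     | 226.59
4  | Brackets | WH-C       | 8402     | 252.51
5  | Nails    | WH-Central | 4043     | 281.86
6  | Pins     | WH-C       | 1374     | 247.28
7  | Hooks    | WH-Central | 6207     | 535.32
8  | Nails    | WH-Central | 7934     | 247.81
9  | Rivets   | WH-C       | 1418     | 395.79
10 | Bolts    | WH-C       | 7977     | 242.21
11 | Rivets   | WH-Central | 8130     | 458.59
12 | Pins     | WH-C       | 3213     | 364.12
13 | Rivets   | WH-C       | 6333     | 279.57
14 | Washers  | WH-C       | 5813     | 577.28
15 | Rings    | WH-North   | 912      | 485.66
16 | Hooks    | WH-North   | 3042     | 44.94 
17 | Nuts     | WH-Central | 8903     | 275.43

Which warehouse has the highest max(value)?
SELECT warehouse, MAX(value) as val
FROM inventory
GROUP BY warehouse
ORDER BY val DESC
LIMIT 1

Result: WH-C with max(value) = 577.28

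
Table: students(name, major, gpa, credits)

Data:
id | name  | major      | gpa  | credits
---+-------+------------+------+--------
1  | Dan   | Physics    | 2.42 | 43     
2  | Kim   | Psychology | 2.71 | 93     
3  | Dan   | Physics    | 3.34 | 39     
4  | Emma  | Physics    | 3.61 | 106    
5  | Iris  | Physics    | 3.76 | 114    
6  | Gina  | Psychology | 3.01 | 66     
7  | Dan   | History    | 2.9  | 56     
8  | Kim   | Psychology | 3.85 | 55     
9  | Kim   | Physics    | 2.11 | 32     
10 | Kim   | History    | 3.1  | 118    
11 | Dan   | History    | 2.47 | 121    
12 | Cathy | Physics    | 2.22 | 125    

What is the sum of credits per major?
SELECT major, SUM(credits) as result
FROM students
GROUP BY major

Result:
  History: 295
  Physics: 459
  Psychology: 214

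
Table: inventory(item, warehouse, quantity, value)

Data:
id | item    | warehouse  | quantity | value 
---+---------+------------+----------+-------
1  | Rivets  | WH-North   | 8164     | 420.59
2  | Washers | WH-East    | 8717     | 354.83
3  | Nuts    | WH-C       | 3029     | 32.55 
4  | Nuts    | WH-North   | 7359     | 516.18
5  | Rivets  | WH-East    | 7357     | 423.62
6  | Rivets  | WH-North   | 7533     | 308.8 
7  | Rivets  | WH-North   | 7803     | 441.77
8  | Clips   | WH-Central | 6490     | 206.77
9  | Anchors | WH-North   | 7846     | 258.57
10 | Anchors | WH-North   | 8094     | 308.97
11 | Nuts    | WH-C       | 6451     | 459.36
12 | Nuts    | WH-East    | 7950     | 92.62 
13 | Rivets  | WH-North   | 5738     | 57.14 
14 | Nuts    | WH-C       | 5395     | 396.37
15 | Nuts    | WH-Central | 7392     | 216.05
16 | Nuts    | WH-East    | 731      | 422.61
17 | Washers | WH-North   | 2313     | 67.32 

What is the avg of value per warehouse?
SELECT warehouse, AVG(value) as result
FROM inventory
GROUP BY warehouse

Result:
  WH-C: 296.09
  WH-Central: 211.41
  WH-East: 323.42
  WH-North: 297.42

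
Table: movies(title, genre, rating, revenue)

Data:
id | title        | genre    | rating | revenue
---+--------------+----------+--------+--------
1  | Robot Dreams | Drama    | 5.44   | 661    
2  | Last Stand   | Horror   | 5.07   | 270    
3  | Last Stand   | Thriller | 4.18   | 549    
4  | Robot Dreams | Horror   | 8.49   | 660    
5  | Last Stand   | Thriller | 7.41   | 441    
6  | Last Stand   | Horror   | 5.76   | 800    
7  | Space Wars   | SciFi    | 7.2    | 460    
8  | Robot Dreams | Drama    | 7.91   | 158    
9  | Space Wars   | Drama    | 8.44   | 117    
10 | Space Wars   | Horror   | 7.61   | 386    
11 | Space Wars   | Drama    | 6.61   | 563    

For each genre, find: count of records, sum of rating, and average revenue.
SELECT genre,
       COUNT(*) as cnt,
       SUM(rating) as total_rating,
       AVG(revenue) as avg_revenue
FROM movies
GROUP BY genre

Result:
  Drama: 4 records, 28.40 total rating, 374.75 avg revenue
  Horror: 4 records, 26.93 total rating, 529.00 avg revenue
  SciFi: 1 records, 7.20 total rating, 460.00 avg revenue
  Thriller: 2 records, 11.59 total rating, 495.00 avg revenue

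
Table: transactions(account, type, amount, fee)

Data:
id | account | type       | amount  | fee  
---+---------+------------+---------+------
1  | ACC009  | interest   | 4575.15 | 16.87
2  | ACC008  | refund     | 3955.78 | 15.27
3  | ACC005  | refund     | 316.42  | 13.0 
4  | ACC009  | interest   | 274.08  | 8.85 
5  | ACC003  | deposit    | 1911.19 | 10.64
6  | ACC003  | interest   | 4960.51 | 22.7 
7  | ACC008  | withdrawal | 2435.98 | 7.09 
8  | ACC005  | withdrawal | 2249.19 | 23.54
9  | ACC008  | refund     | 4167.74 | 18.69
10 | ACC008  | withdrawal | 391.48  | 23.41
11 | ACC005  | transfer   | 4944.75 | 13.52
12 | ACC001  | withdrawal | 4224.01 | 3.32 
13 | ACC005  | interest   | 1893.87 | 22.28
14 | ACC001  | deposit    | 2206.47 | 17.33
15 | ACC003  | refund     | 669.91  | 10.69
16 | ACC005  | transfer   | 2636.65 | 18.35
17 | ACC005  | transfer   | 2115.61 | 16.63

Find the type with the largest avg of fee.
SELECT type, AVG(fee) as val
FROM transactions
GROUP BY type
ORDER BY val DESC
LIMIT 1

Result: interest with avg(fee) = 17.68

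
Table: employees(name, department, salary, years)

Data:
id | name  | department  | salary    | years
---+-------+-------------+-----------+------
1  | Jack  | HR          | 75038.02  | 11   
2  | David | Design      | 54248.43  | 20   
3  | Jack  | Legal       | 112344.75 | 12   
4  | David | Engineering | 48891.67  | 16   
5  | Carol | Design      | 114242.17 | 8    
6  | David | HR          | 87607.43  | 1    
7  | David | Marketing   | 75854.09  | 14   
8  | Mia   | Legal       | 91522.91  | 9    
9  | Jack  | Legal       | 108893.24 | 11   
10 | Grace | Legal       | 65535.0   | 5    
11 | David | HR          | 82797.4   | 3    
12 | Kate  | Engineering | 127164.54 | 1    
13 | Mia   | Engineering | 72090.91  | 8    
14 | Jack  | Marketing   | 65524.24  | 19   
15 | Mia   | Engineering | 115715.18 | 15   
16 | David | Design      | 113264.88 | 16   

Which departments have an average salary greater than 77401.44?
SELECT department, AVG(salary)
FROM employees
GROUP BY department
HAVING AVG(salary) > 77401.44

Result:
  Design: avg=93918.49
  Engineering: avg=90965.58
  HR: avg=81814.28
  Legal: avg=94573.98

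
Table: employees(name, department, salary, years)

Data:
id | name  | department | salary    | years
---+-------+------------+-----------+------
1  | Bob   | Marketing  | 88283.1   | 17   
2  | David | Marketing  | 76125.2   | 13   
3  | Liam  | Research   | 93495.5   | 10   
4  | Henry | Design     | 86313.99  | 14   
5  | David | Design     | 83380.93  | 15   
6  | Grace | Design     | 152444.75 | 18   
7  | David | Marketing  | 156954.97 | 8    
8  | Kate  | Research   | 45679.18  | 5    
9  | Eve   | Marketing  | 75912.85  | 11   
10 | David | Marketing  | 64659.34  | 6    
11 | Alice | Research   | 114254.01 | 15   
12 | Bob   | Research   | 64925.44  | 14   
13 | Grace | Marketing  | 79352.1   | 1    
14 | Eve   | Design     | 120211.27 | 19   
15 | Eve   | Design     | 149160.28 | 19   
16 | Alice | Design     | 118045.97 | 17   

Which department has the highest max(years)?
SELECT department, MAX(years) as val
FROM employees
GROUP BY department
ORDER BY val DESC
LIMIT 1

Result: Design with max(years) = 19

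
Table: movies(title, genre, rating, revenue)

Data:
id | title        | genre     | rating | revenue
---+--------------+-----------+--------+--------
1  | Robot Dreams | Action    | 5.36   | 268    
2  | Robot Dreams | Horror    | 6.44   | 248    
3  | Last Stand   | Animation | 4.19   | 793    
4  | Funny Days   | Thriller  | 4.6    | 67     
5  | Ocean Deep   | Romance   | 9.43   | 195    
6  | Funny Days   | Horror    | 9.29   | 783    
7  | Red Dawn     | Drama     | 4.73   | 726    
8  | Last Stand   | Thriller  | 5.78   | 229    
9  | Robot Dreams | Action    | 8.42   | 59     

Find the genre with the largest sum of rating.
SELECT genre, SUM(rating) as val
FROM movies
GROUP BY genre
ORDER BY val DESC
LIMIT 1

Result: Horror with sum(rating) = 15.73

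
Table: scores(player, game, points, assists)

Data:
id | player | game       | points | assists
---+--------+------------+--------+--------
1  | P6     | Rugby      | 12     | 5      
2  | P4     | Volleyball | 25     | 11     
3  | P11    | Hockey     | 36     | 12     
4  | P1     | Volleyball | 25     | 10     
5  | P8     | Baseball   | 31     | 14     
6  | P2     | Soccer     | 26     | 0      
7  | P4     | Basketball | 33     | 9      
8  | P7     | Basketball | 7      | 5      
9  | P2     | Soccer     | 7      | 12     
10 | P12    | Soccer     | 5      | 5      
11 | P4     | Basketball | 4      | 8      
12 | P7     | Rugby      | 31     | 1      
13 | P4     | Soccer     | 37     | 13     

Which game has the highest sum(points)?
SELECT game, SUM(points) as val
FROM scores
GROUP BY game
ORDER BY val DESC
LIMIT 1

Result: Soccer with sum(points) = 75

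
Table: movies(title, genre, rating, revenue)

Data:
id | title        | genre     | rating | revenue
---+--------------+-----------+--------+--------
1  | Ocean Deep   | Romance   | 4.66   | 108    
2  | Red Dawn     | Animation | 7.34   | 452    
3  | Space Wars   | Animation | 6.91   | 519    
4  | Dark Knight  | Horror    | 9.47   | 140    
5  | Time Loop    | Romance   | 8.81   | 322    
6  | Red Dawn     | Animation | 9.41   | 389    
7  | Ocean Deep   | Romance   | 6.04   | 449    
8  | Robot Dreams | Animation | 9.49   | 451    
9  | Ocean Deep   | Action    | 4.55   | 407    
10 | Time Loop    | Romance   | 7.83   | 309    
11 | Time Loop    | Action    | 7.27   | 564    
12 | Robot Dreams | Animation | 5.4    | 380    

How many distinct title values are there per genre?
SELECT genre, COUNT(DISTINCT title)
FROM movies
GROUP BY genre

Result:
  Action: 2 distinct
  Animation: 3 distinct
  Horror: 1 distinct
  Romance: 2 distinct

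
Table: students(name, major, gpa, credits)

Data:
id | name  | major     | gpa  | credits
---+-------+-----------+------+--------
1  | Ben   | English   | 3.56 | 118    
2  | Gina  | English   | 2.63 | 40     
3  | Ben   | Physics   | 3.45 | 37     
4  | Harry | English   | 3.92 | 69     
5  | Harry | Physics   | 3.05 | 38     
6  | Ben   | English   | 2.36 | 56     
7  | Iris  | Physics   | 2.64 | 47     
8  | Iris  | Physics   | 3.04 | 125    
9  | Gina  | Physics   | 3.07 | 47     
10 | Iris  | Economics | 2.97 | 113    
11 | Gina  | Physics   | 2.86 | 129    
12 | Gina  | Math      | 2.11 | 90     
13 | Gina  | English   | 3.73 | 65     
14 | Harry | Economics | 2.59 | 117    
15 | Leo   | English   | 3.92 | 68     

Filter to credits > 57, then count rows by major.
SELECT major, COUNT(*)
FROM students
WHERE credits > 57
GROUP BY major

Note: WHERE filters rows before grouping.

Result:
  Economics: 2
  English: 4
  Math: 1
  Physics: 2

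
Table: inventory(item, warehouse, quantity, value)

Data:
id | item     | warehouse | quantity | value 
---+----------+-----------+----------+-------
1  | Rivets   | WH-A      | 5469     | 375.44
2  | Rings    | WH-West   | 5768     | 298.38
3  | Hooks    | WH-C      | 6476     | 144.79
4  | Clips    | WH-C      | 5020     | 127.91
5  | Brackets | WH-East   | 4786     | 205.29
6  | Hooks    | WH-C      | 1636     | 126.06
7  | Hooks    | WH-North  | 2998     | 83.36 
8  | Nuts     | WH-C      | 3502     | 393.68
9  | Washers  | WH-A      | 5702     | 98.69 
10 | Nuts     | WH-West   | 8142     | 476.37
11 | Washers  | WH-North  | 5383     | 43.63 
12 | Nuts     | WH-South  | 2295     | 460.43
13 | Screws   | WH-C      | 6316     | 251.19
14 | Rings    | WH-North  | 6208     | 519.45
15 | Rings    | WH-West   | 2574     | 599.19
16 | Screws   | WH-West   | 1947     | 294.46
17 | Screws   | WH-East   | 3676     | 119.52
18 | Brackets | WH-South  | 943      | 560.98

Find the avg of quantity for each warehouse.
SELECT warehouse, AVG(quantity) as result
FROM inventory
GROUP BY warehouse

Result:
  WH-A: 5585.50
  WH-C: 4590.00
  WH-East: 4231.00
  WH-North: 4863.00
  WH-South: 1619.00
  WH-West: 4607.75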